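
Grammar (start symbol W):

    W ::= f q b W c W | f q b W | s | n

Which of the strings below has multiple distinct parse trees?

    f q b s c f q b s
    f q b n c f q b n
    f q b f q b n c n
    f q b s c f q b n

f q b f q b n c n

f q b s c f q b s: 1 tree
f q b n c f q b n: 1 tree
f q b f q b n c n: 2 trees
f q b s c f q b n: 1 tree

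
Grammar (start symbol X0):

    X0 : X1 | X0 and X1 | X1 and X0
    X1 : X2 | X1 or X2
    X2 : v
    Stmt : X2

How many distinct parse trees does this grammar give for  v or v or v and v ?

2

Parse trees for v or v or v and v:
  [X0 [X0 [X1 [X1 [X1 [X2 v]] or [X2 v]] or [X2 v]]] and [X1 [X2 v]]]
  [X0 [X1 [X1 [X1 [X2 v]] or [X2 v]] or [X2 v]] and [X0 [X1 [X2 v]]]]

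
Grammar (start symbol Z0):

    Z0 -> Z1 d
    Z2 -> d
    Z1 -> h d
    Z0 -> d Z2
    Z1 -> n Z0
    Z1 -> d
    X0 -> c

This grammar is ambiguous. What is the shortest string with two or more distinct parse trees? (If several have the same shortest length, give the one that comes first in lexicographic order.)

length 2: d d has 2 parse trees

Two derivations of d d:
  Z0 ⇒ Z1 d ⇒ d d
  Z0 ⇒ d Z2 ⇒ d d

d d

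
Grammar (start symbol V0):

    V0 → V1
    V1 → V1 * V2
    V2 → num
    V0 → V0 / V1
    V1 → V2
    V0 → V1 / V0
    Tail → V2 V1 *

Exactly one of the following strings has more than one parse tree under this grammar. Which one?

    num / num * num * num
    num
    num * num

num / num * num * num: 2 trees
num: 1 tree
num * num: 1 tree

num / num * num * num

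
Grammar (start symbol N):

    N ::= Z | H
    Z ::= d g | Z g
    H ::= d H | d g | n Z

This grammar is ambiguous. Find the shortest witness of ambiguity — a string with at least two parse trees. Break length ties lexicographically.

d g

length 2: d g has 2 parse trees

Two derivations of d g:
  N ⇒ Z ⇒ d g
  N ⇒ H ⇒ d g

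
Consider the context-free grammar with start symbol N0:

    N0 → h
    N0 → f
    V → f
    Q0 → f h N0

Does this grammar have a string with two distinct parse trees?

Only N0 is reachable from N0; ignoring the rest: Each reachable nonterminal has at most one production per leading terminal, and all productions are right-linear; the derivation is determined token-by-token.

Unambiguous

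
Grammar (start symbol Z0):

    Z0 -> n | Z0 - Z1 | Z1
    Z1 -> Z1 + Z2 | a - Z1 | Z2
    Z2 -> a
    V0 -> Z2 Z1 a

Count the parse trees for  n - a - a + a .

Parse trees for n - a - a + a:
  [Z0 [Z0 n] - [Z1 [Z1 a - [Z1 [Z2 a]]] + [Z2 a]]]
  [Z0 [Z0 n] - [Z1 a - [Z1 [Z1 [Z2 a]] + [Z2 a]]]]
  [Z0 [Z0 [Z0 n] - [Z1 [Z2 a]]] - [Z1 [Z1 [Z2 a]] + [Z2 a]]]

3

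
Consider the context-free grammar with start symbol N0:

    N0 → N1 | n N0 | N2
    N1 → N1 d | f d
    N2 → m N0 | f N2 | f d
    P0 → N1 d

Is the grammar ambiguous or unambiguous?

Ambiguous

Witness: f d

Derivation 1: N0 ⇒ N1 ⇒ f d
Derivation 2: N0 ⇒ N2 ⇒ f d

Two distinct leftmost derivations for the same string.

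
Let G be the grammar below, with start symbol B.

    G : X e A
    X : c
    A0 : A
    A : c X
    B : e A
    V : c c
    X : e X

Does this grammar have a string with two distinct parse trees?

Only B, A, X are reachable from B; ignoring the rest: The reachable rules are right-linear with at most one rule per (nonterminal, next-terminal) pair. Each input token forces the next rule, so parsing is deterministic.

Unambiguous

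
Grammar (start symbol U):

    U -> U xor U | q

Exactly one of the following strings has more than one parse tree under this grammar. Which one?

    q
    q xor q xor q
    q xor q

q: 1 tree
q xor q xor q: 2 trees
q xor q: 1 tree

q xor q xor q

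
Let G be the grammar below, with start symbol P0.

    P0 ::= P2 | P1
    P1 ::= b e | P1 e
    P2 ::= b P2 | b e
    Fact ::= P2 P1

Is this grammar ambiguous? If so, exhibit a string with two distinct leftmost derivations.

Witness: b e

Derivation 1: P0 ⇒ P2 ⇒ b e
Derivation 2: P0 ⇒ P1 ⇒ b e

Two distinct leftmost derivations for the same string.

Ambiguous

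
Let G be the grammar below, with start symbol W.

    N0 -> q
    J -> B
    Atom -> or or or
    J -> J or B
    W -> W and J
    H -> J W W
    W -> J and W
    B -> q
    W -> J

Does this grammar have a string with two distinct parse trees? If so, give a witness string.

Witness: q and q

Derivation 1: W ⇒ W and J ⇒ J and J ⇒ B and J ⇒ q and J ⇒ q and B ⇒ q and q
Derivation 2: W ⇒ J and W ⇒ B and W ⇒ q and W ⇒ q and J ⇒ q and B ⇒ q and q

Two distinct leftmost derivations for the same string.

Ambiguous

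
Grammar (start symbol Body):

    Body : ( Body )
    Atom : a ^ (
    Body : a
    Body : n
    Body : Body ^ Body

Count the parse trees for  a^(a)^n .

Parse trees for a^(a)^n:
  [Body [Body a] ^ [Body [Body ( [Body a] )] ^ [Body n]]]
  [Body [Body [Body a] ^ [Body ( [Body a] )]] ^ [Body n]]

2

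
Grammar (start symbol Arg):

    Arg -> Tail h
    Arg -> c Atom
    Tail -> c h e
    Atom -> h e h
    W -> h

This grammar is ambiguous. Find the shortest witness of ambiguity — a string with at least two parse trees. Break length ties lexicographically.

c h e h

length 4: c h e h has 2 parse trees

Two derivations of c h e h:
  Arg ⇒ Tail h ⇒ c h e h
  Arg ⇒ c Atom ⇒ c h e h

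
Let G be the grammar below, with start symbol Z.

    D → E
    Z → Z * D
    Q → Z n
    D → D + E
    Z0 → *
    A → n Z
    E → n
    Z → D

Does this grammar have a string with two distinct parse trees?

(Z0, A, Q are unreachable from Z, so their rules don't affect L(Z).) Z → Z * D | D  ;  D → D + E | E  — a left-associative chain with E at the bottom. Each string factors uniquely by precedence.

Unambiguous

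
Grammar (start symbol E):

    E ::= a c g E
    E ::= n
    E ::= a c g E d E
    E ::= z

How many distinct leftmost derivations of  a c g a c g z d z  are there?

Parse trees for a c g a c g z d z:
  [E a c g [E a c g [E z] d [E z]]]
  [E a c g [E a c g [E z]] d [E z]]

2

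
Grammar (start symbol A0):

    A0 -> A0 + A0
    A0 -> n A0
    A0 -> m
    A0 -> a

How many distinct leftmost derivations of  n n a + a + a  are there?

9

Parse trees for n n a + a + a (showing first 6 of 9):
  [A0 [A0 n [A0 n [A0 a]]] + [A0 [A0 a] + [A0 a]]]
  [A0 [A0 [A0 n [A0 n [A0 a]]] + [A0 a]] + [A0 a]]
  [A0 [A0 n [A0 [A0 n [A0 a]] + [A0 a]]] + [A0 a]]
  [A0 [A0 n [A0 n [A0 [A0 a] + [A0 a]]]] + [A0 a]]
  [A0 n [A0 [A0 n [A0 a]] + [A0 [A0 a] + [A0 a]]]]
  [A0 n [A0 [A0 [A0 n [A0 a]] + [A0 a]] + [A0 a]]]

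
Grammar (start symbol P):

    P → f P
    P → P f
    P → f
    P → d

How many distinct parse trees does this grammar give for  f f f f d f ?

5

Parse trees for f f f f d f:
  [P f [P f [P f [P f [P [P d] f]]]]]
  [P f [P f [P f [P [P f [P d]] f]]]]
  [P f [P f [P [P f [P f [P d]]] f]]]
  [P f [P [P f [P f [P f [P d]]]] f]]
  [P [P f [P f [P f [P f [P d]]]]] f]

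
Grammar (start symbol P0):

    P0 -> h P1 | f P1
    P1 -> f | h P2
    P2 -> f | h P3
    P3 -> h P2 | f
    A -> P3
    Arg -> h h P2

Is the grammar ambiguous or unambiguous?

Unambiguous

Only P0, P1, P2, P3 are reachable from P0; ignoring the rest: The reachable rules are right-linear with at most one rule per (nonterminal, next-terminal) pair. Each input token forces the next rule, so parsing is deterministic.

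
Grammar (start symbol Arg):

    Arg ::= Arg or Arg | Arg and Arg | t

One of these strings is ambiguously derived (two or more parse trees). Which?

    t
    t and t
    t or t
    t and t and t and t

t: 1 tree
t and t: 1 tree
t or t: 1 tree
t and t and t and t: 5 trees

t and t and t and t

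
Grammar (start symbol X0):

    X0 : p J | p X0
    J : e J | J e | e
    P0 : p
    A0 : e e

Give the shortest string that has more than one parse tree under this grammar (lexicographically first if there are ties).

p e e

length 2: no string has ≥2 trees
length 3: p e e has 2 parse trees

Two derivations of p e e:
  X0 ⇒ p J ⇒ p e J ⇒ p e e
  X0 ⇒ p J ⇒ p J e ⇒ p e e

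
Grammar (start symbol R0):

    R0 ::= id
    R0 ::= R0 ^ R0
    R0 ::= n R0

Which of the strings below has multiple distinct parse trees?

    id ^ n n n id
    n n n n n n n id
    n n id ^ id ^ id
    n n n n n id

n n id ^ id ^ id

id ^ n n n id: 1 tree
n n n n n n n id: 1 tree
n n id ^ id ^ id: 9 trees
n n n n n id: 1 tree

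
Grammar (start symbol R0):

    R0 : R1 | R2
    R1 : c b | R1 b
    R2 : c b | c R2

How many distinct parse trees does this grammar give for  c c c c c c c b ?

1

Parse trees for c c c c c c c b:
  [R0 [R2 c [R2 c [R2 c [R2 c [R2 c [R2 c [R2 c b]]]]]]]]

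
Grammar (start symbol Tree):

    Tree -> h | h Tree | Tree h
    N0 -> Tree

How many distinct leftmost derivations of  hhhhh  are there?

Parse trees for hhhhh (showing first 6 of 16):
  [Tree h [Tree h [Tree h [Tree h [Tree h]]]]]
  [Tree h [Tree h [Tree h [Tree [Tree h] h]]]]
  [Tree h [Tree h [Tree [Tree h [Tree h]] h]]]
  [Tree h [Tree h [Tree [Tree [Tree h] h] h]]]
  [Tree h [Tree [Tree h [Tree h [Tree h]]] h]]
  [Tree h [Tree [Tree h [Tree [Tree h] h]] h]]

16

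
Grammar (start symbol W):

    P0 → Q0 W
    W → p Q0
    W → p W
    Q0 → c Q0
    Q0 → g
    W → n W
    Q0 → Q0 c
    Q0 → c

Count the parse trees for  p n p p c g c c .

3

Parse trees for p n p p c g c c:
  [W p [W n [W p [W p [Q0 c [Q0 [Q0 [Q0 g] c] c]]]]]]
  [W p [W n [W p [W p [Q0 [Q0 c [Q0 [Q0 g] c]] c]]]]]
  [W p [W n [W p [W p [Q0 [Q0 [Q0 c [Q0 g]] c] c]]]]]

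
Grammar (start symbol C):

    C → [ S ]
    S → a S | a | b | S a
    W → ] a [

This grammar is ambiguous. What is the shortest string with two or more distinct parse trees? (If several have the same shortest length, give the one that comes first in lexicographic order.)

[ a a ]

length 3: no string has ≥2 trees
length 4: [ a a ] has 2 parse trees

Two derivations of [ a a ]:
  C ⇒ [ S ] ⇒ [ a S ] ⇒ [ a a ]
  C ⇒ [ S ] ⇒ [ S a ] ⇒ [ a a ]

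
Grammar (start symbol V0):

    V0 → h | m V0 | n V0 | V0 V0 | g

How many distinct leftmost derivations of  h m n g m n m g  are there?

Parse trees for h m n g m n m g:
  [V0 [V0 h] [V0 m [V0 n [V0 [V0 g] [V0 m [V0 n [V0 m [V0 g]]]]]]]]
  [V0 [V0 h] [V0 m [V0 [V0 n [V0 g]] [V0 m [V0 n [V0 m [V0 g]]]]]]]
  [V0 [V0 h] [V0 [V0 m [V0 n [V0 g]]] [V0 m [V0 n [V0 m [V0 g]]]]]]
  [V0 [V0 [V0 h] [V0 m [V0 n [V0 g]]]] [V0 m [V0 n [V0 m [V0 g]]]]]

4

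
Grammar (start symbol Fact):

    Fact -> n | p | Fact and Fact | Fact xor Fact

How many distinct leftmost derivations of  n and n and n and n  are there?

Parse trees for n and n and n and n:
  [Fact [Fact n] and [Fact [Fact n] and [Fact [Fact n] and [Fact n]]]]
  [Fact [Fact n] and [Fact [Fact [Fact n] and [Fact n]] and [Fact n]]]
  [Fact [Fact [Fact n] and [Fact n]] and [Fact [Fact n] and [Fact n]]]
  [Fact [Fact [Fact n] and [Fact [Fact n] and [Fact n]]] and [Fact n]]
  [Fact [Fact [Fact [Fact n] and [Fact n]] and [Fact n]] and [Fact n]]

5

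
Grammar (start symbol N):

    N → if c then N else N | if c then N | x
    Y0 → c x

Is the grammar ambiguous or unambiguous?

Ambiguous

Witness: if c then if c then x else x

Derivation 1: N ⇒ if c then N else N ⇒ if c then if c then N else N ⇒ if c then if c then x else N ⇒ if c then if c then x else x
Derivation 2: N ⇒ if c then N ⇒ if c then if c then N else N ⇒ if c then if c then x else N ⇒ if c then if c then x else x

Two distinct leftmost derivations for the same string.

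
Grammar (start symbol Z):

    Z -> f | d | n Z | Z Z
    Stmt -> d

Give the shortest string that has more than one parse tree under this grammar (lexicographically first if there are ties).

length 1: no string has ≥2 trees
length 2: no string has ≥2 trees
length 3: d d d has 2 parse trees

Two derivations of d d d:
  Z ⇒ Z Z ⇒ d Z ⇒ d Z Z ⇒ d d Z ⇒ d d d
  Z ⇒ Z Z ⇒ Z Z Z ⇒ d Z Z ⇒ d d Z ⇒ d d d

d d d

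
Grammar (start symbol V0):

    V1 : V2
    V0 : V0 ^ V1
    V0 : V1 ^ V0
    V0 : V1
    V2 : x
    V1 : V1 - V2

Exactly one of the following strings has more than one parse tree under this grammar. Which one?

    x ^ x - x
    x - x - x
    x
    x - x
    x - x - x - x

x ^ x - x

x ^ x - x: 2 trees
x - x - x: 1 tree
x: 1 tree
x - x: 1 tree
x - x - x - x: 1 tree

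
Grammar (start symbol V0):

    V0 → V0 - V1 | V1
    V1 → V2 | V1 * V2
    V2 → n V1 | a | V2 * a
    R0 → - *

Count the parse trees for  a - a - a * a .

2

Parse trees for a - a - a * a:
  [V0 [V0 [V0 [V1 [V2 a]]] - [V1 [V2 a]]] - [V1 [V2 [V2 a] * a]]]
  [V0 [V0 [V0 [V1 [V2 a]]] - [V1 [V2 a]]] - [V1 [V1 [V2 a]] * [V2 a]]]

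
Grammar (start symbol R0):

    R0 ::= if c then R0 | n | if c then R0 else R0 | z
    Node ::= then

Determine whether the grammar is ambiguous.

Witness: if c then if c then n else n

Derivation 1: R0 ⇒ if c then R0 ⇒ if c then if c then R0 else R0 ⇒ if c then if c then n else R0 ⇒ if c then if c then n else n
Derivation 2: R0 ⇒ if c then R0 else R0 ⇒ if c then if c then R0 else R0 ⇒ if c then if c then n else R0 ⇒ if c then if c then n else n

Two distinct leftmost derivations for the same string.

Ambiguous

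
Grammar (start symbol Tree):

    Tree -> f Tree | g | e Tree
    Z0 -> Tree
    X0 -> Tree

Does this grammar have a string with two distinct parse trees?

Only Tree is reachable from Tree; ignoring the rest: Restricted to the reachable nonterminals, every rule has the form A → t or A → t B, and no two rules for the same A share a first terminal. The grammar encodes a DFA — one run per string.

Unambiguous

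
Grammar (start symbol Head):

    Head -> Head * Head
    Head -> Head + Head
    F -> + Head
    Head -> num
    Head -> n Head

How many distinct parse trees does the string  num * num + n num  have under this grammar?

Parse trees for num * num + n num:
  [Head [Head num] * [Head [Head num] + [Head n [Head num]]]]
  [Head [Head [Head num] * [Head num]] + [Head n [Head num]]]

2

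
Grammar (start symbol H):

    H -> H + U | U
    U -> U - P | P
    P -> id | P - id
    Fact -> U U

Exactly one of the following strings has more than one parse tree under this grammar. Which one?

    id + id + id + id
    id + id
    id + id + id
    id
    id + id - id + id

id + id + id + id: 1 tree
id + id: 1 tree
id + id + id: 1 tree
id: 1 tree
id + id - id + id: 2 trees

id + id - id + id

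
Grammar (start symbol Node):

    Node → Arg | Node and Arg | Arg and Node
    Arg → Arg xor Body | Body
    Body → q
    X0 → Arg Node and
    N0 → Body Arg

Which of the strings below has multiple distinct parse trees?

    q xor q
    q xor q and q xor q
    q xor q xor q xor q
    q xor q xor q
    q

q xor q and q xor q

q xor q: 1 tree
q xor q and q xor q: 2 trees
q xor q xor q xor q: 1 tree
q xor q xor q: 1 tree
q: 1 tree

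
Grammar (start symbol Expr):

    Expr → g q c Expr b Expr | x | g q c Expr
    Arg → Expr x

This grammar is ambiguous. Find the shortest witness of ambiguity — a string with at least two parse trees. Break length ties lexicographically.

length 1: no string has ≥2 trees
length 4: no string has ≥2 trees
length 6: no string has ≥2 trees
length 7: no string has ≥2 trees
length 9: g q c g q c x b x has 2 parse trees

Two derivations of g q c g q c x b x:
  Expr ⇒ g q c Expr b Expr ⇒ g q c g q c Expr b Expr ⇒ g q c g q c x b Expr ⇒ g q c g q c x b x
  Expr ⇒ g q c Expr ⇒ g q c g q c Expr b Expr ⇒ g q c g q c x b Expr ⇒ g q c g q c x b x

g q c g q c x b x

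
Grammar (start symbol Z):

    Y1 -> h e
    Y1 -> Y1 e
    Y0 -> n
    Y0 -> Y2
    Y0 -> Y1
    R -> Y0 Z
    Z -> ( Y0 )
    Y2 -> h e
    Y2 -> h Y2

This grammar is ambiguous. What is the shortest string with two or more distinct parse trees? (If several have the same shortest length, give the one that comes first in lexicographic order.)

( h e )

length 3: no string has ≥2 trees
length 4: ( h e ) has 2 parse trees

Two derivations of ( h e ):
  Z ⇒ ( Y0 ) ⇒ ( Y2 ) ⇒ ( h e )
  Z ⇒ ( Y0 ) ⇒ ( Y1 ) ⇒ ( h e )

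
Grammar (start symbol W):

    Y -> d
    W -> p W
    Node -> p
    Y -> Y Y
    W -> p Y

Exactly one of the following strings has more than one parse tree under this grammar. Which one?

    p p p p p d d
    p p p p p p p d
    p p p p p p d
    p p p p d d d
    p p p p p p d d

p p p p p d d: 1 tree
p p p p p p p d: 1 tree
p p p p p p d: 1 tree
p p p p d d d: 2 trees
p p p p p p d d: 1 tree

p p p p d d d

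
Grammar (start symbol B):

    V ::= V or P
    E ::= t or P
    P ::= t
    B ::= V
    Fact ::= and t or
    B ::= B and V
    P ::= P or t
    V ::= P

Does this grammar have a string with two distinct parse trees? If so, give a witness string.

Ambiguous

Witness: t or t

Derivation 1: B ⇒ V ⇒ V or P ⇒ P or P ⇒ t or P ⇒ t or t
Derivation 2: B ⇒ V ⇒ P ⇒ P or t ⇒ t or t

Two distinct leftmost derivations for the same string.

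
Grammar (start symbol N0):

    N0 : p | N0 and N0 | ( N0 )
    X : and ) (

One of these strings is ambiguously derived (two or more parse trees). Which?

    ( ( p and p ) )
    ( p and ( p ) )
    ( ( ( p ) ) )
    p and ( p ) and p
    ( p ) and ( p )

p and ( p ) and p

( ( p and p ) ): 1 tree
( p and ( p ) ): 1 tree
( ( ( p ) ) ): 1 tree
p and ( p ) and p: 2 trees
( p ) and ( p ): 1 tree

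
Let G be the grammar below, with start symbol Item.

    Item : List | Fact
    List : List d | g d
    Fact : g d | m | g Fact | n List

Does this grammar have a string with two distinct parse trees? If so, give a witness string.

Witness: g d

Derivation 1: Item ⇒ List ⇒ g d
Derivation 2: Item ⇒ Fact ⇒ g d

Two distinct leftmost derivations for the same string.

Ambiguous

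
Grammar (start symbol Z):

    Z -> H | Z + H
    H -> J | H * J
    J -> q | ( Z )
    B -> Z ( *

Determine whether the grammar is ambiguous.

Only Z, H, J are reachable from Z; ignoring the rest: The grammar is stratified — Z handles '+' (left-recursive), H handles '*', J atoms. Each operator has a fixed associativity and precedence level, so every string has one parse.

Unambiguous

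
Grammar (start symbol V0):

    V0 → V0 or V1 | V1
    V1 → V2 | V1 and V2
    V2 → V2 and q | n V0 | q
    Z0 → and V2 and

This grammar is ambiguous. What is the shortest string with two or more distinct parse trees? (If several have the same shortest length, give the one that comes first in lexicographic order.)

length 1: no string has ≥2 trees
length 2: no string has ≥2 trees
length 3: q and q has 2 parse trees

Two derivations of q and q:
  V0 ⇒ V1 ⇒ V2 ⇒ V2 and q ⇒ q and q
  V0 ⇒ V1 ⇒ V1 and V2 ⇒ V2 and V2 ⇒ q and V2 ⇒ q and q

q and q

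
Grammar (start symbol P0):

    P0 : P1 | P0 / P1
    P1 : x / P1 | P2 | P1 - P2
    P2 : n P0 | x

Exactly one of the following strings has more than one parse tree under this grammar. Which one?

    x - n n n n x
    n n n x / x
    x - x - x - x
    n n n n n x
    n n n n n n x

n n n x / x

x - n n n n x: 1 tree
n n n x / x: 5 trees
x - x - x - x: 1 tree
n n n n n x: 1 tree
n n n n n n x: 1 tree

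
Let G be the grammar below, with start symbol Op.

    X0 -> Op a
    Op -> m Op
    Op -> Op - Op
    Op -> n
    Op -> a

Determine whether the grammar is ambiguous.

Ambiguous

Witness: m a - a

Derivation 1: Op ⇒ m Op ⇒ m Op - Op ⇒ m a - Op ⇒ m a - a
Derivation 2: Op ⇒ Op - Op ⇒ m Op - Op ⇒ m a - Op ⇒ m a - a

Two distinct leftmost derivations for the same string.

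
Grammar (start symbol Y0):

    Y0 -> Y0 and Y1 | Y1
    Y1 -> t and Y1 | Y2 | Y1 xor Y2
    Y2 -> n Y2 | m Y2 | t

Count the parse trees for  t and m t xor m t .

Parse trees for t and m t xor m t:
  [Y0 [Y0 [Y1 [Y2 t]]] and [Y1 [Y1 [Y2 m [Y2 t]]] xor [Y2 m [Y2 t]]]]
  [Y0 [Y1 t and [Y1 [Y1 [Y2 m [Y2 t]]] xor [Y2 m [Y2 t]]]]]
  [Y0 [Y1 [Y1 t and [Y1 [Y2 m [Y2 t]]]] xor [Y2 m [Y2 t]]]]

3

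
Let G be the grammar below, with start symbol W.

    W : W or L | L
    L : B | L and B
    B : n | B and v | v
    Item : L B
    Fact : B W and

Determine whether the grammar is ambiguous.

Ambiguous

Witness: n and v

Derivation 1: W ⇒ L ⇒ B ⇒ B and v ⇒ n and v
Derivation 2: W ⇒ L ⇒ L and B ⇒ B and B ⇒ n and B ⇒ n and v

Two distinct leftmost derivations for the same string.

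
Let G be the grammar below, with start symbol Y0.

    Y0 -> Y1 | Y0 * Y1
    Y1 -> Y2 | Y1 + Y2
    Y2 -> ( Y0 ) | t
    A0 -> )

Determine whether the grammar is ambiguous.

(A0 is unreachable from Y0, so its rules don't affect L(Y0).) This is a standard precedence ladder (Y0 over Y1 over Y2), with each level left-recursive on its own operator ('*' at Y0, '+' at Y1). That structure is LR(1), hence unambiguous.

Unambiguous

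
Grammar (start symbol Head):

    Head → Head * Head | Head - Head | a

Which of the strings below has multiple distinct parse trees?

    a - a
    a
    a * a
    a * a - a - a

a - a: 1 tree
a: 1 tree
a * a: 1 tree
a * a - a - a: 5 trees

a * a - a - a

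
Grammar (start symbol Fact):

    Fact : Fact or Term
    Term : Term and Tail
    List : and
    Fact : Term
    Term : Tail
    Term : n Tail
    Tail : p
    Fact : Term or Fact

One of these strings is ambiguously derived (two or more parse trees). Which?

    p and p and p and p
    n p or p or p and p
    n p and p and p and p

p and p and p and p: 1 tree
n p or p or p and p: 4 trees
n p and p and p and p: 1 tree

n p or p or p and p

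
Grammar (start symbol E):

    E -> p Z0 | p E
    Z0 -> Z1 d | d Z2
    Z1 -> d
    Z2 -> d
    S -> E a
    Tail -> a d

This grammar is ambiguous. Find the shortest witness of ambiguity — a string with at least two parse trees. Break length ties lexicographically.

length 3: p d d has 2 parse trees

Two derivations of p d d:
  E ⇒ p Z0 ⇒ p Z1 d ⇒ p d d
  E ⇒ p Z0 ⇒ p d Z2 ⇒ p d d

p d d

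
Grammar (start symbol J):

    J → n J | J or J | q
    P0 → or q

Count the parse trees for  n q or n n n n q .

2

Parse trees for n q or n n n n q:
  [J n [J [J q] or [J n [J n [J n [J n [J q]]]]]]]
  [J [J n [J q]] or [J n [J n [J n [J n [J q]]]]]]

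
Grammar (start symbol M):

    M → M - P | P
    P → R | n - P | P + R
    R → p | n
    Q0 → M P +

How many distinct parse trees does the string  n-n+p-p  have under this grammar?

Parse trees for n-n+p-p:
  [M [M [M [P [R n]]] - [P [P [R n]] + [R p]]] - [P [R p]]]
  [M [M [P n - [P [P [R n]] + [R p]]]] - [P [R p]]]
  [M [M [P [P n - [P [R n]]] + [R p]]] - [P [R p]]]

3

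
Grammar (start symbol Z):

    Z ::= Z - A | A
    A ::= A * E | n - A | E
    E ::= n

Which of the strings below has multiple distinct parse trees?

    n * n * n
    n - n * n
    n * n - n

n * n * n: 1 tree
n - n * n: 3 trees
n * n - n: 1 tree

n - n * n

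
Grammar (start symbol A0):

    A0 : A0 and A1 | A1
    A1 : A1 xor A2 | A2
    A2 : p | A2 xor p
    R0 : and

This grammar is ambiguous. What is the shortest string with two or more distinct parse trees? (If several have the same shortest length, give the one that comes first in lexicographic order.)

length 1: no string has ≥2 trees
length 3: p xor p has 2 parse trees

Two derivations of p xor p:
  A0 ⇒ A1 ⇒ A1 xor A2 ⇒ A2 xor A2 ⇒ p xor A2 ⇒ p xor p
  A0 ⇒ A1 ⇒ A2 ⇒ A2 xor p ⇒ p xor p

p xor p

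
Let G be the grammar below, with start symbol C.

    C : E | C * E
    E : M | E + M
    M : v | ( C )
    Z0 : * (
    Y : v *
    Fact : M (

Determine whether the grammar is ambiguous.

Unambiguous

Only C, E, M are reachable from C; ignoring the rest: The grammar is stratified — C handles '*' (left-recursive), E handles '+', M atoms. Each operator has a fixed associativity and precedence level, so every string has one parse.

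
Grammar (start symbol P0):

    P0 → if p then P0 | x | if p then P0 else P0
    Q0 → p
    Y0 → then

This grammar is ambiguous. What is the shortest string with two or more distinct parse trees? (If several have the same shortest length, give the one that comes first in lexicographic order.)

length 1: no string has ≥2 trees
length 4: no string has ≥2 trees
length 6: no string has ≥2 trees
length 7: no string has ≥2 trees
length 9: if p then if p then x else x has 2 parse trees

Two derivations of if p then if p then x else x:
  P0 ⇒ if p then P0 ⇒ if p then if p then P0 else P0 ⇒ if p then if p then x else P0 ⇒ if p then if p then x else x
  P0 ⇒ if p then P0 else P0 ⇒ if p then if p then P0 else P0 ⇒ if p then if p then x else P0 ⇒ if p then if p then x else x

if p then if p then x else x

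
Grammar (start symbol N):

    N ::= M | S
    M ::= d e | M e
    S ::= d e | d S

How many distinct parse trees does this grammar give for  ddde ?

1

Parse trees for ddde:
  [N [S d [S d [S d e]]]]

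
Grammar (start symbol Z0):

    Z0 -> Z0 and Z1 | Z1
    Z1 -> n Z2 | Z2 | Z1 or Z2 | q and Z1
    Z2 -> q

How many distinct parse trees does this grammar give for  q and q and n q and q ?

4

Parse trees for q and q and n q and q:
  [Z0 [Z0 [Z0 [Z1 [Z2 q]]] and [Z1 q and [Z1 n [Z2 q]]]] and [Z1 [Z2 q]]]
  [Z0 [Z0 [Z0 [Z0 [Z1 [Z2 q]]] and [Z1 [Z2 q]]] and [Z1 n [Z2 q]]] and [Z1 [Z2 q]]]
  [Z0 [Z0 [Z0 [Z1 q and [Z1 [Z2 q]]]] and [Z1 n [Z2 q]]] and [Z1 [Z2 q]]]
  [Z0 [Z0 [Z1 q and [Z1 q and [Z1 n [Z2 q]]]]] and [Z1 [Z2 q]]]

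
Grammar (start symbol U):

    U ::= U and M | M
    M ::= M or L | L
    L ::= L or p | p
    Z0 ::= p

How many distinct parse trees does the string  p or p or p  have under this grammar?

Parse trees for p or p or p:
  [U [M [M [L p]] or [L [L p] or p]]]
  [U [M [M [M [L p]] or [L p]] or [L p]]]
  [U [M [M [L [L p] or p]] or [L p]]]
  [U [M [L [L [L p] or p] or p]]]

4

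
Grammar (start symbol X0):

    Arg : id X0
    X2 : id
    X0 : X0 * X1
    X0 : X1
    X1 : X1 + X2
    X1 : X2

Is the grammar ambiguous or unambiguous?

Unambiguous

Only X0, X1, X2 are reachable from X0; ignoring the rest: X0 → X0 * X1 | X1  ;  X1 → X1 + X2 | X2  — a left-associative chain with X2 at the bottom. Each string factors uniquely by precedence.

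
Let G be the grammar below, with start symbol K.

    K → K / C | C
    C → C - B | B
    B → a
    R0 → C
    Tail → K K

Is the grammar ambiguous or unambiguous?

Only K, C, B are reachable from K; ignoring the rest: The grammar is stratified — K handles '/' (left-recursive), C handles '-', B atoms. Each operator has a fixed associativity and precedence level, so every string has one parse.

Unambiguous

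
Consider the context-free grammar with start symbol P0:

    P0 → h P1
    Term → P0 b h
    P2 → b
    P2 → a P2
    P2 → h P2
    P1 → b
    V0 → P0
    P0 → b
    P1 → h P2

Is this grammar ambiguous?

Only P0, P1, P2 are reachable from P0; ignoring the rest: Restricted to the reachable nonterminals, every rule has the form A → t or A → t B, and no two rules for the same A share a first terminal. The grammar encodes a DFA — one run per string.

Unambiguous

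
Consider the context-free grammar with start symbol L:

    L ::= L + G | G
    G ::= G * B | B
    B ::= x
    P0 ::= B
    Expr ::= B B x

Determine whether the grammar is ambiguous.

Only L, G, B are reachable from L; ignoring the rest: L → L + G | G  ;  G → G * B | B  — a left-associative chain with B at the bottom. Each string factors uniquely by precedence.

Unambiguous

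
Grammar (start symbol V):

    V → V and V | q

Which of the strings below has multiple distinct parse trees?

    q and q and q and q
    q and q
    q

q and q and q and q: 5 trees
q and q: 1 tree
q: 1 tree

q and q and q and q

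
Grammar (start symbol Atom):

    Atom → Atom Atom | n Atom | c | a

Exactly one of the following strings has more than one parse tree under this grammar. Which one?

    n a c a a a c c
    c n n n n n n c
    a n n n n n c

n a c a a a c c: 429 trees
c n n n n n n c: 1 tree
a n n n n n c: 1 tree

n a c a a a c c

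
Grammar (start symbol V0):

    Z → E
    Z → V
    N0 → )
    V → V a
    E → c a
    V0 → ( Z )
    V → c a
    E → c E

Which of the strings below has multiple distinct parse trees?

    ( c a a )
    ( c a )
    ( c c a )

( c a )

( c a a ): 1 tree
( c a ): 2 trees
( c c a ): 1 tree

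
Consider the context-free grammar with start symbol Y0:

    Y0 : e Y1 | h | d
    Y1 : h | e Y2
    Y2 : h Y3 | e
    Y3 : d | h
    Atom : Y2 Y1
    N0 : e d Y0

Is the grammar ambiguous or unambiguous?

Unambiguous

(Atom, N0 are unreachable from Y0, so their rules don't affect L(Y0).) Each reachable nonterminal has at most one production per leading terminal, and all productions are right-linear; the derivation is determined token-by-token.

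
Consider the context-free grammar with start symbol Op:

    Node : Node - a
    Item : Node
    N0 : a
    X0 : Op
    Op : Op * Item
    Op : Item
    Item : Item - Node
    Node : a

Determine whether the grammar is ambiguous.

Witness: a - a

Derivation 1: Op ⇒ Item ⇒ Node ⇒ Node - a ⇒ a - a
Derivation 2: Op ⇒ Item ⇒ Item - Node ⇒ Node - Node ⇒ a - Node ⇒ a - a

Two distinct leftmost derivations for the same string.

Ambiguous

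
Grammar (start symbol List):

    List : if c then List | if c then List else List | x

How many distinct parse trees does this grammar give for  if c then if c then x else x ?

2

Parse trees for if c then if c then x else x:
  [List if c then [List if c then [List x] else [List x]]]
  [List if c then [List if c then [List x]] else [List x]]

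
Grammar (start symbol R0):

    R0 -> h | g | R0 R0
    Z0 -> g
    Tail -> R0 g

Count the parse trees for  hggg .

5

Parse trees for hggg:
  [R0 [R0 h] [R0 [R0 g] [R0 [R0 g] [R0 g]]]]
  [R0 [R0 h] [R0 [R0 [R0 g] [R0 g]] [R0 g]]]
  [R0 [R0 [R0 h] [R0 g]] [R0 [R0 g] [R0 g]]]
  [R0 [R0 [R0 h] [R0 [R0 g] [R0 g]]] [R0 g]]
  [R0 [R0 [R0 [R0 h] [R0 g]] [R0 g]] [R0 g]]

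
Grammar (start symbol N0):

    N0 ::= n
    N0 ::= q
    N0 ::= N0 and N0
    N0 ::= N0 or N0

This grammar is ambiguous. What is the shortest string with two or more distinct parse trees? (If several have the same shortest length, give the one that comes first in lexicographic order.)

n and n and n

length 1: no string has ≥2 trees
length 3: no string has ≥2 trees
length 5: n and n and n has 2 parse trees

Two derivations of n and n and n:
  N0 ⇒ N0 and N0 ⇒ n and N0 ⇒ n and N0 and N0 ⇒ n and n and N0 ⇒ n and n and n
  N0 ⇒ N0 and N0 ⇒ N0 and N0 and N0 ⇒ n and N0 and N0 ⇒ n and n and N0 ⇒ n and n and n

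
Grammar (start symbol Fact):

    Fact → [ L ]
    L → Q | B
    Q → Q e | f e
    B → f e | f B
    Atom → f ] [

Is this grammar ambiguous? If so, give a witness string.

Witness: [ f e ]

Derivation 1: Fact ⇒ [ L ] ⇒ [ Q ] ⇒ [ f e ]
Derivation 2: Fact ⇒ [ L ] ⇒ [ B ] ⇒ [ f e ]

Two distinct leftmost derivations for the same string.

Ambiguous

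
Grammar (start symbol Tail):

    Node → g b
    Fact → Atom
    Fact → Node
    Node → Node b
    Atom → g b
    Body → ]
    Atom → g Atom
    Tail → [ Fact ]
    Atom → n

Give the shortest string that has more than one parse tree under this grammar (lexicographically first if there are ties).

length 3: no string has ≥2 trees
length 4: [ g b ] has 2 parse trees

Two derivations of [ g b ]:
  Tail ⇒ [ Fact ] ⇒ [ Atom ] ⇒ [ g b ]
  Tail ⇒ [ Fact ] ⇒ [ Node ] ⇒ [ g b ]

[ g b ]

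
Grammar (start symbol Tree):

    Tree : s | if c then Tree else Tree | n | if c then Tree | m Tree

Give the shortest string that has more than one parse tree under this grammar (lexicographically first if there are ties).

length 1: no string has ≥2 trees
length 2: no string has ≥2 trees
length 3: no string has ≥2 trees
length 4: no string has ≥2 trees
length 5: no string has ≥2 trees
length 6: no string has ≥2 trees
length 7: no string has ≥2 trees
length 8: no string has ≥2 trees
length 9: if c then if c then n else n has 2 parse trees

Two derivations of if c then if c then n else n:
  Tree ⇒ if c then Tree else Tree ⇒ if c then if c then Tree else Tree ⇒ if c then if c then n else Tree ⇒ if c then if c then n else n
  Tree ⇒ if c then Tree ⇒ if c then if c then Tree else Tree ⇒ if c then if c then n else Tree ⇒ if c then if c then n else n

if c then if c then n else n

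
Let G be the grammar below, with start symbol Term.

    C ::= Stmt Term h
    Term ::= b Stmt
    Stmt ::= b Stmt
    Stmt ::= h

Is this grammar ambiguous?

Unambiguous

Only Term, Stmt are reachable from Term; ignoring the rest: The reachable rules are right-linear with at most one rule per (nonterminal, next-terminal) pair. Each input token forces the next rule, so parsing is deterministic.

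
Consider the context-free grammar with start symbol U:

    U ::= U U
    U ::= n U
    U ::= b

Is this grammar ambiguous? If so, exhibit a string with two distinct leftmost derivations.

Witness: b b b

Derivation 1: U ⇒ U U ⇒ U U U ⇒ b U U ⇒ b b U ⇒ b b b
Derivation 2: U ⇒ U U ⇒ b U ⇒ b U U ⇒ b b U ⇒ b b b

Two distinct leftmost derivations for the same string.

Ambiguous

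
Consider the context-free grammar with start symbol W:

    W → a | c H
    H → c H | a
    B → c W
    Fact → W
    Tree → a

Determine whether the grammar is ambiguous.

Only W, H are reachable from W; ignoring the rest: Restricted to the reachable nonterminals, every rule has the form A → t or A → t B, and no two rules for the same A share a first terminal. The grammar encodes a DFA — one run per string.

Unambiguous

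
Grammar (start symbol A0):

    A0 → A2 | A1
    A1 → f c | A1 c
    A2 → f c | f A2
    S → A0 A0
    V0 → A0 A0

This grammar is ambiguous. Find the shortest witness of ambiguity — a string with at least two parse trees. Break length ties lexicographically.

length 2: f c has 2 parse trees

Two derivations of f c:
  A0 ⇒ A2 ⇒ f c
  A0 ⇒ A1 ⇒ f c

f c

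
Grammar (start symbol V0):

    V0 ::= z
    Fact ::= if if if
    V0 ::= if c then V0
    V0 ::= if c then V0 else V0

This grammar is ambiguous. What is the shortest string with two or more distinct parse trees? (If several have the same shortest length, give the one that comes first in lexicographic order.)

if c then if c then z else z

length 1: no string has ≥2 trees
length 4: no string has ≥2 trees
length 6: no string has ≥2 trees
length 7: no string has ≥2 trees
length 9: if c then if c then z else z has 2 parse trees

Two derivations of if c then if c then z else z:
  V0 ⇒ if c then V0 ⇒ if c then if c then V0 else V0 ⇒ if c then if c then z else V0 ⇒ if c then if c then z else z
  V0 ⇒ if c then V0 else V0 ⇒ if c then if c then V0 else V0 ⇒ if c then if c then z else V0 ⇒ if c then if c then z else z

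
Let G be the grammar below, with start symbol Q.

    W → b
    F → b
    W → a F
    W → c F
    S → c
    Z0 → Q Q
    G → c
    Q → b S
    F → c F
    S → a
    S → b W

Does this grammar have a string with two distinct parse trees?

Only Q, S, W, F are reachable from Q; ignoring the rest: Each reachable nonterminal has at most one production per leading terminal, and all productions are right-linear; the derivation is determined token-by-token.

Unambiguous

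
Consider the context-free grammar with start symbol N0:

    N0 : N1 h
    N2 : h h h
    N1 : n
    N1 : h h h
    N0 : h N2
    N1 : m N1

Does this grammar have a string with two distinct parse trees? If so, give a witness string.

Ambiguous

Witness: h h h h

Derivation 1: N0 ⇒ N1 h ⇒ h h h h
Derivation 2: N0 ⇒ h N2 ⇒ h h h h

Two distinct leftmost derivations for the same string.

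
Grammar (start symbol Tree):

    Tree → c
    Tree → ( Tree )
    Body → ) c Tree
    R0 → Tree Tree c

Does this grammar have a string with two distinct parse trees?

Only Tree is reachable from Tree; ignoring the rest: Each string is a nest of matched brackets around a single atom. An opening bracket forces the recursive rule; an atom forces the base rule.

Unambiguous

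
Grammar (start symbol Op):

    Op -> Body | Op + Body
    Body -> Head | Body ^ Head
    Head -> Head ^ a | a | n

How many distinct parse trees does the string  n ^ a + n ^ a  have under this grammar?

Parse trees for n ^ a + n ^ a:
  [Op [Op [Body [Head [Head n] ^ a]]] + [Body [Head [Head n] ^ a]]]
  [Op [Op [Body [Head [Head n] ^ a]]] + [Body [Body [Head n]] ^ [Head a]]]
  [Op [Op [Body [Body [Head n]] ^ [Head a]]] + [Body [Head [Head n] ^ a]]]
  [Op [Op [Body [Body [Head n]] ^ [Head a]]] + [Body [Body [Head n]] ^ [Head a]]]

4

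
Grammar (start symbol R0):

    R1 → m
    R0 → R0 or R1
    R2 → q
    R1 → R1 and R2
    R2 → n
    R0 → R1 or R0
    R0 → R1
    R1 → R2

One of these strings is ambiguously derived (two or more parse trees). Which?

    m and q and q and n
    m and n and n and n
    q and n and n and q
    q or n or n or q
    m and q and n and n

q or n or n or q

m and q and q and n: 1 tree
m and n and n and n: 1 tree
q and n and n and q: 1 tree
q or n or n or q: 8 trees
m and q and n and n: 1 tree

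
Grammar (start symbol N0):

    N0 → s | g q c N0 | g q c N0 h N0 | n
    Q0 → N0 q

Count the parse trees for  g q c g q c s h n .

Parse trees for g q c g q c s h n:
  [N0 g q c [N0 g q c [N0 s] h [N0 n]]]
  [N0 g q c [N0 g q c [N0 s]] h [N0 n]]

2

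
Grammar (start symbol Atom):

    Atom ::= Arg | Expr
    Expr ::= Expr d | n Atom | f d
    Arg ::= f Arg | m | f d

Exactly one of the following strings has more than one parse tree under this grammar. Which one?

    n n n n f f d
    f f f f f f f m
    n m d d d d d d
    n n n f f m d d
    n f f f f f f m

n n n n f f d: 1 tree
f f f f f f f m: 1 tree
n m d d d d d d: 1 tree
n n n f f m d d: 6 trees
n f f f f f f m: 1 tree

n n n f f m d d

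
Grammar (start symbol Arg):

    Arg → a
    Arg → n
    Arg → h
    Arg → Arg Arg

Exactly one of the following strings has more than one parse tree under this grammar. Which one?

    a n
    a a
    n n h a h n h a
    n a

n n h a h n h a

a n: 1 tree
a a: 1 tree
n n h a h n h a: 429 trees
n a: 1 tree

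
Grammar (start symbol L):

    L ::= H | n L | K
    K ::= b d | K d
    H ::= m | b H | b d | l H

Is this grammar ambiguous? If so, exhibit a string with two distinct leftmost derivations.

Witness: b d

Derivation 1: L ⇒ H ⇒ b d
Derivation 2: L ⇒ K ⇒ b d

Two distinct leftmost derivations for the same string.

Ambiguous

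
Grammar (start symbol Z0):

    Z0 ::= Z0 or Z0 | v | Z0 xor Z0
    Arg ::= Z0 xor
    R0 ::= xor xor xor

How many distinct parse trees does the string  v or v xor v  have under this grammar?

2

Parse trees for v or v xor v:
  [Z0 [Z0 v] or [Z0 [Z0 v] xor [Z0 v]]]
  [Z0 [Z0 [Z0 v] or [Z0 v]] xor [Z0 v]]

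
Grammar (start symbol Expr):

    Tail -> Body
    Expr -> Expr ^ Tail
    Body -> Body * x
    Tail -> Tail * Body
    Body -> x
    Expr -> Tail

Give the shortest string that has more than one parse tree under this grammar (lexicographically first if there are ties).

x * x

length 1: no string has ≥2 trees
length 3: x * x has 2 parse trees

Two derivations of x * x:
  Expr ⇒ Tail ⇒ Body ⇒ Body * x ⇒ x * x
  Expr ⇒ Tail ⇒ Tail * Body ⇒ Body * Body ⇒ x * Body ⇒ x * x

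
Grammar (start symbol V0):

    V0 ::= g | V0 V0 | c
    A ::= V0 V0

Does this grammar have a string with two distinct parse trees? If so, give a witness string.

Witness: c c c

Derivation 1: V0 ⇒ V0 V0 ⇒ V0 V0 V0 ⇒ c V0 V0 ⇒ c c V0 ⇒ c c c
Derivation 2: V0 ⇒ V0 V0 ⇒ c V0 ⇒ c V0 V0 ⇒ c c V0 ⇒ c c c

Two distinct leftmost derivations for the same string.

Ambiguous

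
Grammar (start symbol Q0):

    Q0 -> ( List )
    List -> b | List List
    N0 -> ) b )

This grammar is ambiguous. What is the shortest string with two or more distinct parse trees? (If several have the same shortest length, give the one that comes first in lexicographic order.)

( b b b )

length 3: no string has ≥2 trees
length 4: no string has ≥2 trees
length 5: ( b b b ) has 2 parse trees

Two derivations of ( b b b ):
  Q0 ⇒ ( List ) ⇒ ( List List ) ⇒ ( b List ) ⇒ ( b List List ) ⇒ ( b b List ) ⇒ ( b b b )
  Q0 ⇒ ( List ) ⇒ ( List List ) ⇒ ( List List List ) ⇒ ( b List List ) ⇒ ( b b List ) ⇒ ( b b b )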